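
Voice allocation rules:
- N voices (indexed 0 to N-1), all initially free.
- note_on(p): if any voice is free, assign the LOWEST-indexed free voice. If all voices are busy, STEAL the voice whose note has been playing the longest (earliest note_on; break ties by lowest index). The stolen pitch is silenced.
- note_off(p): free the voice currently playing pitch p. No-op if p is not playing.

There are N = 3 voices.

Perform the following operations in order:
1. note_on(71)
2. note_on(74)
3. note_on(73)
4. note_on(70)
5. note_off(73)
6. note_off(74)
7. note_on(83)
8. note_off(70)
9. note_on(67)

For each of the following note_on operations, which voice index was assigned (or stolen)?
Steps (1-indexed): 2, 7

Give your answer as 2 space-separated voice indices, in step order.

Answer: 1 1

Derivation:
Op 1: note_on(71): voice 0 is free -> assigned | voices=[71 - -]
Op 2: note_on(74): voice 1 is free -> assigned | voices=[71 74 -]
Op 3: note_on(73): voice 2 is free -> assigned | voices=[71 74 73]
Op 4: note_on(70): all voices busy, STEAL voice 0 (pitch 71, oldest) -> assign | voices=[70 74 73]
Op 5: note_off(73): free voice 2 | voices=[70 74 -]
Op 6: note_off(74): free voice 1 | voices=[70 - -]
Op 7: note_on(83): voice 1 is free -> assigned | voices=[70 83 -]
Op 8: note_off(70): free voice 0 | voices=[- 83 -]
Op 9: note_on(67): voice 0 is free -> assigned | voices=[67 83 -]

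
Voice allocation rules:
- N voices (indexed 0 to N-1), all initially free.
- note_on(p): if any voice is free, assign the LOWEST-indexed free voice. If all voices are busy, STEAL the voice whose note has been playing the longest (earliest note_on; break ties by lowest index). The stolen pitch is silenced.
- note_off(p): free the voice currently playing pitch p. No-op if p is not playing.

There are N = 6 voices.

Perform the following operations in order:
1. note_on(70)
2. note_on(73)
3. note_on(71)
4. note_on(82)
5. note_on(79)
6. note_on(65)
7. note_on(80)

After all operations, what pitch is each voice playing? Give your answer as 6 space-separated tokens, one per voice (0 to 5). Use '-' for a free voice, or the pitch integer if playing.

Op 1: note_on(70): voice 0 is free -> assigned | voices=[70 - - - - -]
Op 2: note_on(73): voice 1 is free -> assigned | voices=[70 73 - - - -]
Op 3: note_on(71): voice 2 is free -> assigned | voices=[70 73 71 - - -]
Op 4: note_on(82): voice 3 is free -> assigned | voices=[70 73 71 82 - -]
Op 5: note_on(79): voice 4 is free -> assigned | voices=[70 73 71 82 79 -]
Op 6: note_on(65): voice 5 is free -> assigned | voices=[70 73 71 82 79 65]
Op 7: note_on(80): all voices busy, STEAL voice 0 (pitch 70, oldest) -> assign | voices=[80 73 71 82 79 65]

Answer: 80 73 71 82 79 65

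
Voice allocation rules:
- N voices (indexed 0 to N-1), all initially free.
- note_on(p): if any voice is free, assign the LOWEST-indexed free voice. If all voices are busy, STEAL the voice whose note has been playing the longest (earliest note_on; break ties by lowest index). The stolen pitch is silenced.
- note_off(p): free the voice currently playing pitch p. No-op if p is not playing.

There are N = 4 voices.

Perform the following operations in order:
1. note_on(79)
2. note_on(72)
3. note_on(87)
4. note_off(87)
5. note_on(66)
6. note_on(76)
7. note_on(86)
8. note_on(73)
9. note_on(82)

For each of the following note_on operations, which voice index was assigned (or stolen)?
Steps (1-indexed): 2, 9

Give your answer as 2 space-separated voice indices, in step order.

Answer: 1 2

Derivation:
Op 1: note_on(79): voice 0 is free -> assigned | voices=[79 - - -]
Op 2: note_on(72): voice 1 is free -> assigned | voices=[79 72 - -]
Op 3: note_on(87): voice 2 is free -> assigned | voices=[79 72 87 -]
Op 4: note_off(87): free voice 2 | voices=[79 72 - -]
Op 5: note_on(66): voice 2 is free -> assigned | voices=[79 72 66 -]
Op 6: note_on(76): voice 3 is free -> assigned | voices=[79 72 66 76]
Op 7: note_on(86): all voices busy, STEAL voice 0 (pitch 79, oldest) -> assign | voices=[86 72 66 76]
Op 8: note_on(73): all voices busy, STEAL voice 1 (pitch 72, oldest) -> assign | voices=[86 73 66 76]
Op 9: note_on(82): all voices busy, STEAL voice 2 (pitch 66, oldest) -> assign | voices=[86 73 82 76]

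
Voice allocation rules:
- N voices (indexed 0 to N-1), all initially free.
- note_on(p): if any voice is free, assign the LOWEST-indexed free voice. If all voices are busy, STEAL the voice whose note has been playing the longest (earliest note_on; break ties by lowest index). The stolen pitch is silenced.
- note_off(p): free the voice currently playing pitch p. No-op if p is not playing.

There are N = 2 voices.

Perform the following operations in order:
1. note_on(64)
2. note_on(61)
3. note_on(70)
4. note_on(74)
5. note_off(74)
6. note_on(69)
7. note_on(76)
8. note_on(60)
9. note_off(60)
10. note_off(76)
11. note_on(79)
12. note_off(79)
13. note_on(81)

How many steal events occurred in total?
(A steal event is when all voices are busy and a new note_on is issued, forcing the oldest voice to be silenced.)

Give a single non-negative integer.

Op 1: note_on(64): voice 0 is free -> assigned | voices=[64 -]
Op 2: note_on(61): voice 1 is free -> assigned | voices=[64 61]
Op 3: note_on(70): all voices busy, STEAL voice 0 (pitch 64, oldest) -> assign | voices=[70 61]
Op 4: note_on(74): all voices busy, STEAL voice 1 (pitch 61, oldest) -> assign | voices=[70 74]
Op 5: note_off(74): free voice 1 | voices=[70 -]
Op 6: note_on(69): voice 1 is free -> assigned | voices=[70 69]
Op 7: note_on(76): all voices busy, STEAL voice 0 (pitch 70, oldest) -> assign | voices=[76 69]
Op 8: note_on(60): all voices busy, STEAL voice 1 (pitch 69, oldest) -> assign | voices=[76 60]
Op 9: note_off(60): free voice 1 | voices=[76 -]
Op 10: note_off(76): free voice 0 | voices=[- -]
Op 11: note_on(79): voice 0 is free -> assigned | voices=[79 -]
Op 12: note_off(79): free voice 0 | voices=[- -]
Op 13: note_on(81): voice 0 is free -> assigned | voices=[81 -]

Answer: 4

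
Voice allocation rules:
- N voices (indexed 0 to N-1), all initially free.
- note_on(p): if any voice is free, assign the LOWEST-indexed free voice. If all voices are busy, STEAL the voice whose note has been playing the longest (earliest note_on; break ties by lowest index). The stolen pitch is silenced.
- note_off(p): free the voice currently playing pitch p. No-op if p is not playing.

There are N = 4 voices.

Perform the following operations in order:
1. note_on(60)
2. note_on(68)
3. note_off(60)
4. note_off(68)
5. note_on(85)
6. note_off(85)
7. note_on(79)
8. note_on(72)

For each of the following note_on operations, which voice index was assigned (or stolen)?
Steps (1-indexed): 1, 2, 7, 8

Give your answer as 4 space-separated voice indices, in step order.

Answer: 0 1 0 1

Derivation:
Op 1: note_on(60): voice 0 is free -> assigned | voices=[60 - - -]
Op 2: note_on(68): voice 1 is free -> assigned | voices=[60 68 - -]
Op 3: note_off(60): free voice 0 | voices=[- 68 - -]
Op 4: note_off(68): free voice 1 | voices=[- - - -]
Op 5: note_on(85): voice 0 is free -> assigned | voices=[85 - - -]
Op 6: note_off(85): free voice 0 | voices=[- - - -]
Op 7: note_on(79): voice 0 is free -> assigned | voices=[79 - - -]
Op 8: note_on(72): voice 1 is free -> assigned | voices=[79 72 - -]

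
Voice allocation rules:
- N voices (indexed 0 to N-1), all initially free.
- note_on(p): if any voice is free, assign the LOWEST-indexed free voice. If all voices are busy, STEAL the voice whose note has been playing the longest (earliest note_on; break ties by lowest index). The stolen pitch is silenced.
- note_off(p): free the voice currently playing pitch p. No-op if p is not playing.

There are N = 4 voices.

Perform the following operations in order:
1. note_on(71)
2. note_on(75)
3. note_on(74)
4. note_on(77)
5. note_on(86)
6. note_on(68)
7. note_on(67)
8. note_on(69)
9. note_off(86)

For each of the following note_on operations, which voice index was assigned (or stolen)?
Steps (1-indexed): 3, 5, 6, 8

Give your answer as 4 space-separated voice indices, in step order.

Answer: 2 0 1 3

Derivation:
Op 1: note_on(71): voice 0 is free -> assigned | voices=[71 - - -]
Op 2: note_on(75): voice 1 is free -> assigned | voices=[71 75 - -]
Op 3: note_on(74): voice 2 is free -> assigned | voices=[71 75 74 -]
Op 4: note_on(77): voice 3 is free -> assigned | voices=[71 75 74 77]
Op 5: note_on(86): all voices busy, STEAL voice 0 (pitch 71, oldest) -> assign | voices=[86 75 74 77]
Op 6: note_on(68): all voices busy, STEAL voice 1 (pitch 75, oldest) -> assign | voices=[86 68 74 77]
Op 7: note_on(67): all voices busy, STEAL voice 2 (pitch 74, oldest) -> assign | voices=[86 68 67 77]
Op 8: note_on(69): all voices busy, STEAL voice 3 (pitch 77, oldest) -> assign | voices=[86 68 67 69]
Op 9: note_off(86): free voice 0 | voices=[- 68 67 69]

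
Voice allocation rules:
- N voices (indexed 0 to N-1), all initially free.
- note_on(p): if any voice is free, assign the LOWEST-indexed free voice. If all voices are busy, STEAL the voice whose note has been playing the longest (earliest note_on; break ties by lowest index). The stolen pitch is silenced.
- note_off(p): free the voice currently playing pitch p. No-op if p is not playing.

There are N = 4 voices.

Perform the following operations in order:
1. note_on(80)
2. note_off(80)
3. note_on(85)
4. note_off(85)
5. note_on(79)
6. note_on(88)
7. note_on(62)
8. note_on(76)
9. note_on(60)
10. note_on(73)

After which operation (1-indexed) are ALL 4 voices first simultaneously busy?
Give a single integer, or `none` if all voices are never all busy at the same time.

Answer: 8

Derivation:
Op 1: note_on(80): voice 0 is free -> assigned | voices=[80 - - -]
Op 2: note_off(80): free voice 0 | voices=[- - - -]
Op 3: note_on(85): voice 0 is free -> assigned | voices=[85 - - -]
Op 4: note_off(85): free voice 0 | voices=[- - - -]
Op 5: note_on(79): voice 0 is free -> assigned | voices=[79 - - -]
Op 6: note_on(88): voice 1 is free -> assigned | voices=[79 88 - -]
Op 7: note_on(62): voice 2 is free -> assigned | voices=[79 88 62 -]
Op 8: note_on(76): voice 3 is free -> assigned | voices=[79 88 62 76]
Op 9: note_on(60): all voices busy, STEAL voice 0 (pitch 79, oldest) -> assign | voices=[60 88 62 76]
Op 10: note_on(73): all voices busy, STEAL voice 1 (pitch 88, oldest) -> assign | voices=[60 73 62 76]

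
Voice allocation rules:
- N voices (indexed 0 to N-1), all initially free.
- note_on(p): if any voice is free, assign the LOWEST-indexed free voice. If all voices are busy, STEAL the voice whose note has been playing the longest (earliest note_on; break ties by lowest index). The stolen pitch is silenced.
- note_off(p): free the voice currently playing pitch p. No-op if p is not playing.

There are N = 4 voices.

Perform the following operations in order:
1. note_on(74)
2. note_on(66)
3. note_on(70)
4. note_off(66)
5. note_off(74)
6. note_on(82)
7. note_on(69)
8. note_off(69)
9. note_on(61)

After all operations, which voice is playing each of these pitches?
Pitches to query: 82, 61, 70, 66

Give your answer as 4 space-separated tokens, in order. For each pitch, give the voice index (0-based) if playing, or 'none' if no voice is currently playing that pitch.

Op 1: note_on(74): voice 0 is free -> assigned | voices=[74 - - -]
Op 2: note_on(66): voice 1 is free -> assigned | voices=[74 66 - -]
Op 3: note_on(70): voice 2 is free -> assigned | voices=[74 66 70 -]
Op 4: note_off(66): free voice 1 | voices=[74 - 70 -]
Op 5: note_off(74): free voice 0 | voices=[- - 70 -]
Op 6: note_on(82): voice 0 is free -> assigned | voices=[82 - 70 -]
Op 7: note_on(69): voice 1 is free -> assigned | voices=[82 69 70 -]
Op 8: note_off(69): free voice 1 | voices=[82 - 70 -]
Op 9: note_on(61): voice 1 is free -> assigned | voices=[82 61 70 -]

Answer: 0 1 2 none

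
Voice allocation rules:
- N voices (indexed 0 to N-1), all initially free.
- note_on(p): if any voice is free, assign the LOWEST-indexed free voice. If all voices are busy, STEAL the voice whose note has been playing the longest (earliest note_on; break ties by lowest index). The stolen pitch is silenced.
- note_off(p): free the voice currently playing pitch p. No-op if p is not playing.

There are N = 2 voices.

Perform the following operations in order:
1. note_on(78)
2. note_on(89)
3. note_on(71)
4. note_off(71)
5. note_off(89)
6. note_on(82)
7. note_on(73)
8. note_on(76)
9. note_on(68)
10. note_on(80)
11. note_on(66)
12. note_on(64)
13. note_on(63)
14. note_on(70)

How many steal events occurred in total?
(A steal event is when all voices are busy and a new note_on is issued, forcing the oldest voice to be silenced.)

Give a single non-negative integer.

Op 1: note_on(78): voice 0 is free -> assigned | voices=[78 -]
Op 2: note_on(89): voice 1 is free -> assigned | voices=[78 89]
Op 3: note_on(71): all voices busy, STEAL voice 0 (pitch 78, oldest) -> assign | voices=[71 89]
Op 4: note_off(71): free voice 0 | voices=[- 89]
Op 5: note_off(89): free voice 1 | voices=[- -]
Op 6: note_on(82): voice 0 is free -> assigned | voices=[82 -]
Op 7: note_on(73): voice 1 is free -> assigned | voices=[82 73]
Op 8: note_on(76): all voices busy, STEAL voice 0 (pitch 82, oldest) -> assign | voices=[76 73]
Op 9: note_on(68): all voices busy, STEAL voice 1 (pitch 73, oldest) -> assign | voices=[76 68]
Op 10: note_on(80): all voices busy, STEAL voice 0 (pitch 76, oldest) -> assign | voices=[80 68]
Op 11: note_on(66): all voices busy, STEAL voice 1 (pitch 68, oldest) -> assign | voices=[80 66]
Op 12: note_on(64): all voices busy, STEAL voice 0 (pitch 80, oldest) -> assign | voices=[64 66]
Op 13: note_on(63): all voices busy, STEAL voice 1 (pitch 66, oldest) -> assign | voices=[64 63]
Op 14: note_on(70): all voices busy, STEAL voice 0 (pitch 64, oldest) -> assign | voices=[70 63]

Answer: 8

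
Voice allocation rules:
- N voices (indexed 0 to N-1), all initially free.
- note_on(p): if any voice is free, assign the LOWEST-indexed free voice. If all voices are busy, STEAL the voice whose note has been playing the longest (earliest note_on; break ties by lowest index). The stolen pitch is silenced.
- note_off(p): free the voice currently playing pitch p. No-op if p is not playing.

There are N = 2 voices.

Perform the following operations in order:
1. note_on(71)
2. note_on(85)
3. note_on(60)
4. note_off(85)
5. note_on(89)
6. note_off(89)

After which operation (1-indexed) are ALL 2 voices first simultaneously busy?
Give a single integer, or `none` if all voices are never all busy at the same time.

Op 1: note_on(71): voice 0 is free -> assigned | voices=[71 -]
Op 2: note_on(85): voice 1 is free -> assigned | voices=[71 85]
Op 3: note_on(60): all voices busy, STEAL voice 0 (pitch 71, oldest) -> assign | voices=[60 85]
Op 4: note_off(85): free voice 1 | voices=[60 -]
Op 5: note_on(89): voice 1 is free -> assigned | voices=[60 89]
Op 6: note_off(89): free voice 1 | voices=[60 -]

Answer: 2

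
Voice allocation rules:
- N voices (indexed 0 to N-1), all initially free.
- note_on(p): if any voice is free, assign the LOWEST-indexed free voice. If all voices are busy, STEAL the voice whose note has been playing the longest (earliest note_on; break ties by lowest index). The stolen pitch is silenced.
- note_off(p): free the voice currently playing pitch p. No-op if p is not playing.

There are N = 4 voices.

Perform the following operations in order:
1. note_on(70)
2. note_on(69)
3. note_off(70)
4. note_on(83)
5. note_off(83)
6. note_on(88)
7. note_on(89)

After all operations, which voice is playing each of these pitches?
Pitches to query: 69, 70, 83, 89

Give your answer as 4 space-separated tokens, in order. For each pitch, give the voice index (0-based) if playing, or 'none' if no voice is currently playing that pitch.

Op 1: note_on(70): voice 0 is free -> assigned | voices=[70 - - -]
Op 2: note_on(69): voice 1 is free -> assigned | voices=[70 69 - -]
Op 3: note_off(70): free voice 0 | voices=[- 69 - -]
Op 4: note_on(83): voice 0 is free -> assigned | voices=[83 69 - -]
Op 5: note_off(83): free voice 0 | voices=[- 69 - -]
Op 6: note_on(88): voice 0 is free -> assigned | voices=[88 69 - -]
Op 7: note_on(89): voice 2 is free -> assigned | voices=[88 69 89 -]

Answer: 1 none none 2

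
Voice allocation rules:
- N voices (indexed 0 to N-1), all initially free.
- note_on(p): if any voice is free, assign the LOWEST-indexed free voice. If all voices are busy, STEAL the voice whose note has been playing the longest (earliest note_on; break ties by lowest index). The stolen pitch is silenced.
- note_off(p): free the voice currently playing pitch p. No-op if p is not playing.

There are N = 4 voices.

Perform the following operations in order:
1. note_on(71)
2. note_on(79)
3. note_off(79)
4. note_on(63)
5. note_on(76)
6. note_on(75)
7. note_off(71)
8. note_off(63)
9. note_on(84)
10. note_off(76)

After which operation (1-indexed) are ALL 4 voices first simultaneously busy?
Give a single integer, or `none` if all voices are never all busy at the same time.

Op 1: note_on(71): voice 0 is free -> assigned | voices=[71 - - -]
Op 2: note_on(79): voice 1 is free -> assigned | voices=[71 79 - -]
Op 3: note_off(79): free voice 1 | voices=[71 - - -]
Op 4: note_on(63): voice 1 is free -> assigned | voices=[71 63 - -]
Op 5: note_on(76): voice 2 is free -> assigned | voices=[71 63 76 -]
Op 6: note_on(75): voice 3 is free -> assigned | voices=[71 63 76 75]
Op 7: note_off(71): free voice 0 | voices=[- 63 76 75]
Op 8: note_off(63): free voice 1 | voices=[- - 76 75]
Op 9: note_on(84): voice 0 is free -> assigned | voices=[84 - 76 75]
Op 10: note_off(76): free voice 2 | voices=[84 - - 75]

Answer: 6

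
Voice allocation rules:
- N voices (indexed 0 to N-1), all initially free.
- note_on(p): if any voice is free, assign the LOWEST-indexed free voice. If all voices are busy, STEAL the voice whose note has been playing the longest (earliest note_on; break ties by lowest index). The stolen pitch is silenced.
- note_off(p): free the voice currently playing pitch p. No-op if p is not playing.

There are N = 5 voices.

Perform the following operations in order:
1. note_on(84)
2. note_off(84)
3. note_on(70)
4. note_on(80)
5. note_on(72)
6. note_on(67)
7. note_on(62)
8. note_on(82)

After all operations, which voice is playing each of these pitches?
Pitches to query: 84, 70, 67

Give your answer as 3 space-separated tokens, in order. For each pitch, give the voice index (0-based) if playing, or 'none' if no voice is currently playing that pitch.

Op 1: note_on(84): voice 0 is free -> assigned | voices=[84 - - - -]
Op 2: note_off(84): free voice 0 | voices=[- - - - -]
Op 3: note_on(70): voice 0 is free -> assigned | voices=[70 - - - -]
Op 4: note_on(80): voice 1 is free -> assigned | voices=[70 80 - - -]
Op 5: note_on(72): voice 2 is free -> assigned | voices=[70 80 72 - -]
Op 6: note_on(67): voice 3 is free -> assigned | voices=[70 80 72 67 -]
Op 7: note_on(62): voice 4 is free -> assigned | voices=[70 80 72 67 62]
Op 8: note_on(82): all voices busy, STEAL voice 0 (pitch 70, oldest) -> assign | voices=[82 80 72 67 62]

Answer: none none 3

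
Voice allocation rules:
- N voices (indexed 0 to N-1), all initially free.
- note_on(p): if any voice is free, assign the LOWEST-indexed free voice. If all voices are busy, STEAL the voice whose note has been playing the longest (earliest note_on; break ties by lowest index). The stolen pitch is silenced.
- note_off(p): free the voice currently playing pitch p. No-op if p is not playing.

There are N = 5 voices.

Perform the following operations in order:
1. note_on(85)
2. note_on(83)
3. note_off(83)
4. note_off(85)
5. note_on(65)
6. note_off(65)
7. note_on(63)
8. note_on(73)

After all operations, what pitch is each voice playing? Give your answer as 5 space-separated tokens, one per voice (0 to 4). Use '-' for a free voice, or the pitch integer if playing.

Answer: 63 73 - - -

Derivation:
Op 1: note_on(85): voice 0 is free -> assigned | voices=[85 - - - -]
Op 2: note_on(83): voice 1 is free -> assigned | voices=[85 83 - - -]
Op 3: note_off(83): free voice 1 | voices=[85 - - - -]
Op 4: note_off(85): free voice 0 | voices=[- - - - -]
Op 5: note_on(65): voice 0 is free -> assigned | voices=[65 - - - -]
Op 6: note_off(65): free voice 0 | voices=[- - - - -]
Op 7: note_on(63): voice 0 is free -> assigned | voices=[63 - - - -]
Op 8: note_on(73): voice 1 is free -> assigned | voices=[63 73 - - -]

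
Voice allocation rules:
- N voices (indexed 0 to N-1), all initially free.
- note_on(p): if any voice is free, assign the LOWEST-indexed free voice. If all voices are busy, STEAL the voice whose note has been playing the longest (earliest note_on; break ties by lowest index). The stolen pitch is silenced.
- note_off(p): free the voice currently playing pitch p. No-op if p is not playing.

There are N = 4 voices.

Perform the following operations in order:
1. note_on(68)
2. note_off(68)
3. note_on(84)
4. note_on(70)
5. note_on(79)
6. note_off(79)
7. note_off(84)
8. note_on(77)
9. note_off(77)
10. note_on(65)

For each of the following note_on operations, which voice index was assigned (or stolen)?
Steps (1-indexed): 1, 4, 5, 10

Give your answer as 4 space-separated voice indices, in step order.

Op 1: note_on(68): voice 0 is free -> assigned | voices=[68 - - -]
Op 2: note_off(68): free voice 0 | voices=[- - - -]
Op 3: note_on(84): voice 0 is free -> assigned | voices=[84 - - -]
Op 4: note_on(70): voice 1 is free -> assigned | voices=[84 70 - -]
Op 5: note_on(79): voice 2 is free -> assigned | voices=[84 70 79 -]
Op 6: note_off(79): free voice 2 | voices=[84 70 - -]
Op 7: note_off(84): free voice 0 | voices=[- 70 - -]
Op 8: note_on(77): voice 0 is free -> assigned | voices=[77 70 - -]
Op 9: note_off(77): free voice 0 | voices=[- 70 - -]
Op 10: note_on(65): voice 0 is free -> assigned | voices=[65 70 - -]

Answer: 0 1 2 0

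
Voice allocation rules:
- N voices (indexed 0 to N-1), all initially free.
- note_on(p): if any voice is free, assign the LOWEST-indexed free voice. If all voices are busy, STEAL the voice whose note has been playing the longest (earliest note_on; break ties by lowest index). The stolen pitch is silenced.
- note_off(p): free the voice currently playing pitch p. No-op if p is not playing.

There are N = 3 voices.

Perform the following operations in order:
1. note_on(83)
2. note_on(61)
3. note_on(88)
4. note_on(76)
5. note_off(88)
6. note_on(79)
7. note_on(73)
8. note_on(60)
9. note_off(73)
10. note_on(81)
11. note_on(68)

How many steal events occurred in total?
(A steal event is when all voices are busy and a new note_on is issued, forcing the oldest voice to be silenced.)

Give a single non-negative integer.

Answer: 4

Derivation:
Op 1: note_on(83): voice 0 is free -> assigned | voices=[83 - -]
Op 2: note_on(61): voice 1 is free -> assigned | voices=[83 61 -]
Op 3: note_on(88): voice 2 is free -> assigned | voices=[83 61 88]
Op 4: note_on(76): all voices busy, STEAL voice 0 (pitch 83, oldest) -> assign | voices=[76 61 88]
Op 5: note_off(88): free voice 2 | voices=[76 61 -]
Op 6: note_on(79): voice 2 is free -> assigned | voices=[76 61 79]
Op 7: note_on(73): all voices busy, STEAL voice 1 (pitch 61, oldest) -> assign | voices=[76 73 79]
Op 8: note_on(60): all voices busy, STEAL voice 0 (pitch 76, oldest) -> assign | voices=[60 73 79]
Op 9: note_off(73): free voice 1 | voices=[60 - 79]
Op 10: note_on(81): voice 1 is free -> assigned | voices=[60 81 79]
Op 11: note_on(68): all voices busy, STEAL voice 2 (pitch 79, oldest) -> assign | voices=[60 81 68]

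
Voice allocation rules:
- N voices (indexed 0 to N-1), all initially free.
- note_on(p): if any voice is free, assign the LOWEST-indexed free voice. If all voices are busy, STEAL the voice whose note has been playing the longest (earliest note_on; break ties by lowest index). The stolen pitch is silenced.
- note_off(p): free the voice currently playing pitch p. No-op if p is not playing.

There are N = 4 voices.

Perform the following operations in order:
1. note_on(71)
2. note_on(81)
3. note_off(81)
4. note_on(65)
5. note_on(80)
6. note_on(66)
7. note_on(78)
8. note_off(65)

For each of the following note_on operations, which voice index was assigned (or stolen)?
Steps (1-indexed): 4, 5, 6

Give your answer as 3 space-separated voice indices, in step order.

Answer: 1 2 3

Derivation:
Op 1: note_on(71): voice 0 is free -> assigned | voices=[71 - - -]
Op 2: note_on(81): voice 1 is free -> assigned | voices=[71 81 - -]
Op 3: note_off(81): free voice 1 | voices=[71 - - -]
Op 4: note_on(65): voice 1 is free -> assigned | voices=[71 65 - -]
Op 5: note_on(80): voice 2 is free -> assigned | voices=[71 65 80 -]
Op 6: note_on(66): voice 3 is free -> assigned | voices=[71 65 80 66]
Op 7: note_on(78): all voices busy, STEAL voice 0 (pitch 71, oldest) -> assign | voices=[78 65 80 66]
Op 8: note_off(65): free voice 1 | voices=[78 - 80 66]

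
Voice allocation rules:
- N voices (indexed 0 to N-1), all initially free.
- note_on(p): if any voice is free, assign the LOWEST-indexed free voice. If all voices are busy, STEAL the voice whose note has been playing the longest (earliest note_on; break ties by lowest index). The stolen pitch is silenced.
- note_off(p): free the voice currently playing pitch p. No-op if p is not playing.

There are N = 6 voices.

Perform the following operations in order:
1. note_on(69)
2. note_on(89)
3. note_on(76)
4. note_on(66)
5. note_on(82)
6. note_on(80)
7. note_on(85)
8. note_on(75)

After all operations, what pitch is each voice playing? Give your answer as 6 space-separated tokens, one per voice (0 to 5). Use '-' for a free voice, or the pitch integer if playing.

Answer: 85 75 76 66 82 80

Derivation:
Op 1: note_on(69): voice 0 is free -> assigned | voices=[69 - - - - -]
Op 2: note_on(89): voice 1 is free -> assigned | voices=[69 89 - - - -]
Op 3: note_on(76): voice 2 is free -> assigned | voices=[69 89 76 - - -]
Op 4: note_on(66): voice 3 is free -> assigned | voices=[69 89 76 66 - -]
Op 5: note_on(82): voice 4 is free -> assigned | voices=[69 89 76 66 82 -]
Op 6: note_on(80): voice 5 is free -> assigned | voices=[69 89 76 66 82 80]
Op 7: note_on(85): all voices busy, STEAL voice 0 (pitch 69, oldest) -> assign | voices=[85 89 76 66 82 80]
Op 8: note_on(75): all voices busy, STEAL voice 1 (pitch 89, oldest) -> assign | voices=[85 75 76 66 82 80]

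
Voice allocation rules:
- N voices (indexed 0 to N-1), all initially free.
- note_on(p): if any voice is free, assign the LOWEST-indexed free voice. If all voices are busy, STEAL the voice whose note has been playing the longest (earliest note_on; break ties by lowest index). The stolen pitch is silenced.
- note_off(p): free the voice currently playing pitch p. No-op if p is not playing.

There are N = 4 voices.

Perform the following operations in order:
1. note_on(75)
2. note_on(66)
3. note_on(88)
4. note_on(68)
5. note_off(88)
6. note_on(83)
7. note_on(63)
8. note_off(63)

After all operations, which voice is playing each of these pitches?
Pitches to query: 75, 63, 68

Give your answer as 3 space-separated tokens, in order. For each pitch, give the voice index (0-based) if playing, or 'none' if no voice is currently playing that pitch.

Answer: none none 3

Derivation:
Op 1: note_on(75): voice 0 is free -> assigned | voices=[75 - - -]
Op 2: note_on(66): voice 1 is free -> assigned | voices=[75 66 - -]
Op 3: note_on(88): voice 2 is free -> assigned | voices=[75 66 88 -]
Op 4: note_on(68): voice 3 is free -> assigned | voices=[75 66 88 68]
Op 5: note_off(88): free voice 2 | voices=[75 66 - 68]
Op 6: note_on(83): voice 2 is free -> assigned | voices=[75 66 83 68]
Op 7: note_on(63): all voices busy, STEAL voice 0 (pitch 75, oldest) -> assign | voices=[63 66 83 68]
Op 8: note_off(63): free voice 0 | voices=[- 66 83 68]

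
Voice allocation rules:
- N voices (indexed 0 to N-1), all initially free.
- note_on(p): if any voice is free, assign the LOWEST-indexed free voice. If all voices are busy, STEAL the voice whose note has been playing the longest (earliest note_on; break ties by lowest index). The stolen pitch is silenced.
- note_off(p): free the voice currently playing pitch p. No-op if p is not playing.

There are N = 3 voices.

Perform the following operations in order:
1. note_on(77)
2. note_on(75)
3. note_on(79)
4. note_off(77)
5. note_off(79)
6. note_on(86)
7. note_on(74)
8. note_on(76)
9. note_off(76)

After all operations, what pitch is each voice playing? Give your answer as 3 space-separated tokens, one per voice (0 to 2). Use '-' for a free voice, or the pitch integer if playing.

Answer: 86 - 74

Derivation:
Op 1: note_on(77): voice 0 is free -> assigned | voices=[77 - -]
Op 2: note_on(75): voice 1 is free -> assigned | voices=[77 75 -]
Op 3: note_on(79): voice 2 is free -> assigned | voices=[77 75 79]
Op 4: note_off(77): free voice 0 | voices=[- 75 79]
Op 5: note_off(79): free voice 2 | voices=[- 75 -]
Op 6: note_on(86): voice 0 is free -> assigned | voices=[86 75 -]
Op 7: note_on(74): voice 2 is free -> assigned | voices=[86 75 74]
Op 8: note_on(76): all voices busy, STEAL voice 1 (pitch 75, oldest) -> assign | voices=[86 76 74]
Op 9: note_off(76): free voice 1 | voices=[86 - 74]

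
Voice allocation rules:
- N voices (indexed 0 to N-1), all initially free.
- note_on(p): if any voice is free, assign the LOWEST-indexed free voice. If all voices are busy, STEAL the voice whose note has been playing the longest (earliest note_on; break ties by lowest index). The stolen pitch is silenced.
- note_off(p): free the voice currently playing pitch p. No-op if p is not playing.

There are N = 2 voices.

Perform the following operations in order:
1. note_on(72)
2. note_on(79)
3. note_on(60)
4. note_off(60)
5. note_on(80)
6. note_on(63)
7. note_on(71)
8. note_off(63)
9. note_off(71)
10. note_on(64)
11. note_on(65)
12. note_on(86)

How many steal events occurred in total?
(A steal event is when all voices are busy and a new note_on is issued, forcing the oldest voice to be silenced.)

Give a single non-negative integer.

Answer: 4

Derivation:
Op 1: note_on(72): voice 0 is free -> assigned | voices=[72 -]
Op 2: note_on(79): voice 1 is free -> assigned | voices=[72 79]
Op 3: note_on(60): all voices busy, STEAL voice 0 (pitch 72, oldest) -> assign | voices=[60 79]
Op 4: note_off(60): free voice 0 | voices=[- 79]
Op 5: note_on(80): voice 0 is free -> assigned | voices=[80 79]
Op 6: note_on(63): all voices busy, STEAL voice 1 (pitch 79, oldest) -> assign | voices=[80 63]
Op 7: note_on(71): all voices busy, STEAL voice 0 (pitch 80, oldest) -> assign | voices=[71 63]
Op 8: note_off(63): free voice 1 | voices=[71 -]
Op 9: note_off(71): free voice 0 | voices=[- -]
Op 10: note_on(64): voice 0 is free -> assigned | voices=[64 -]
Op 11: note_on(65): voice 1 is free -> assigned | voices=[64 65]
Op 12: note_on(86): all voices busy, STEAL voice 0 (pitch 64, oldest) -> assign | voices=[86 65]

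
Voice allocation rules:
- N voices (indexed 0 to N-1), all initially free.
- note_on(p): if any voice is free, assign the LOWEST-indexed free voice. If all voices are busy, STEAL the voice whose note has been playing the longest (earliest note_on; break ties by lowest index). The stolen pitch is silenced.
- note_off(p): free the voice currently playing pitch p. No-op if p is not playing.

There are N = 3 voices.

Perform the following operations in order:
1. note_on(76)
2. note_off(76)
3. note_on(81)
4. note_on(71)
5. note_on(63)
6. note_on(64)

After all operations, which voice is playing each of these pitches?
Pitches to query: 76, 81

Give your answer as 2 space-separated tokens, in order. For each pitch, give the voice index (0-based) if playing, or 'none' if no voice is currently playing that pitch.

Answer: none none

Derivation:
Op 1: note_on(76): voice 0 is free -> assigned | voices=[76 - -]
Op 2: note_off(76): free voice 0 | voices=[- - -]
Op 3: note_on(81): voice 0 is free -> assigned | voices=[81 - -]
Op 4: note_on(71): voice 1 is free -> assigned | voices=[81 71 -]
Op 5: note_on(63): voice 2 is free -> assigned | voices=[81 71 63]
Op 6: note_on(64): all voices busy, STEAL voice 0 (pitch 81, oldest) -> assign | voices=[64 71 63]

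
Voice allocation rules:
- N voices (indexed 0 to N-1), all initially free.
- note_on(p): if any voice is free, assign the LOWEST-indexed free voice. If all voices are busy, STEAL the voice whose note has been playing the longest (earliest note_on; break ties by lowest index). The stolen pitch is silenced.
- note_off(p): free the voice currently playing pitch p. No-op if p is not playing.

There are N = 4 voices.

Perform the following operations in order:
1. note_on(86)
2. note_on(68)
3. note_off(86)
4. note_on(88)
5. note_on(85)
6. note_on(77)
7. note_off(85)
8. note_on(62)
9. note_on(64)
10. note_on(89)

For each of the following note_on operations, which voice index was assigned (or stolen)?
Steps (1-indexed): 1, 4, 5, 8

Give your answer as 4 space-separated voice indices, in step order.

Op 1: note_on(86): voice 0 is free -> assigned | voices=[86 - - -]
Op 2: note_on(68): voice 1 is free -> assigned | voices=[86 68 - -]
Op 3: note_off(86): free voice 0 | voices=[- 68 - -]
Op 4: note_on(88): voice 0 is free -> assigned | voices=[88 68 - -]
Op 5: note_on(85): voice 2 is free -> assigned | voices=[88 68 85 -]
Op 6: note_on(77): voice 3 is free -> assigned | voices=[88 68 85 77]
Op 7: note_off(85): free voice 2 | voices=[88 68 - 77]
Op 8: note_on(62): voice 2 is free -> assigned | voices=[88 68 62 77]
Op 9: note_on(64): all voices busy, STEAL voice 1 (pitch 68, oldest) -> assign | voices=[88 64 62 77]
Op 10: note_on(89): all voices busy, STEAL voice 0 (pitch 88, oldest) -> assign | voices=[89 64 62 77]

Answer: 0 0 2 2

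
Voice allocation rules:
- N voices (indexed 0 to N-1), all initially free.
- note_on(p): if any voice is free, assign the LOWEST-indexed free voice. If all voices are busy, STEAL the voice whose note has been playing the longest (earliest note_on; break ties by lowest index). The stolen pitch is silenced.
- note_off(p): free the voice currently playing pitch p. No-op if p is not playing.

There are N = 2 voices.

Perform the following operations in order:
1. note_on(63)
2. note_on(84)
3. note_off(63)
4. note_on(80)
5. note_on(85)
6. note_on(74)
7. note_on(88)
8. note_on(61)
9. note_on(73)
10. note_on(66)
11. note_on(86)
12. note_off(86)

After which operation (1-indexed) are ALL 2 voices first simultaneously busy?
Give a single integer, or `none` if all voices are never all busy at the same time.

Answer: 2

Derivation:
Op 1: note_on(63): voice 0 is free -> assigned | voices=[63 -]
Op 2: note_on(84): voice 1 is free -> assigned | voices=[63 84]
Op 3: note_off(63): free voice 0 | voices=[- 84]
Op 4: note_on(80): voice 0 is free -> assigned | voices=[80 84]
Op 5: note_on(85): all voices busy, STEAL voice 1 (pitch 84, oldest) -> assign | voices=[80 85]
Op 6: note_on(74): all voices busy, STEAL voice 0 (pitch 80, oldest) -> assign | voices=[74 85]
Op 7: note_on(88): all voices busy, STEAL voice 1 (pitch 85, oldest) -> assign | voices=[74 88]
Op 8: note_on(61): all voices busy, STEAL voice 0 (pitch 74, oldest) -> assign | voices=[61 88]
Op 9: note_on(73): all voices busy, STEAL voice 1 (pitch 88, oldest) -> assign | voices=[61 73]
Op 10: note_on(66): all voices busy, STEAL voice 0 (pitch 61, oldest) -> assign | voices=[66 73]
Op 11: note_on(86): all voices busy, STEAL voice 1 (pitch 73, oldest) -> assign | voices=[66 86]
Op 12: note_off(86): free voice 1 | voices=[66 -]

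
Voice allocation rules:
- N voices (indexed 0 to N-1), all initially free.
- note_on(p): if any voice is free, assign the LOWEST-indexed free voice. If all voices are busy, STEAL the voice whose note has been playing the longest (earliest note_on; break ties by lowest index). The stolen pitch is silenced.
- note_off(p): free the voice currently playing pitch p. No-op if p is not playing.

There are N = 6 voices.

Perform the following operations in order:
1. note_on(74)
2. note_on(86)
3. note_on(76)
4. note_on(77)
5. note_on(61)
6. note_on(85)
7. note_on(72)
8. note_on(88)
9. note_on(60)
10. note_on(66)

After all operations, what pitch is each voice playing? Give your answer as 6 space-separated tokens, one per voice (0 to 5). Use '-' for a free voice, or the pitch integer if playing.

Op 1: note_on(74): voice 0 is free -> assigned | voices=[74 - - - - -]
Op 2: note_on(86): voice 1 is free -> assigned | voices=[74 86 - - - -]
Op 3: note_on(76): voice 2 is free -> assigned | voices=[74 86 76 - - -]
Op 4: note_on(77): voice 3 is free -> assigned | voices=[74 86 76 77 - -]
Op 5: note_on(61): voice 4 is free -> assigned | voices=[74 86 76 77 61 -]
Op 6: note_on(85): voice 5 is free -> assigned | voices=[74 86 76 77 61 85]
Op 7: note_on(72): all voices busy, STEAL voice 0 (pitch 74, oldest) -> assign | voices=[72 86 76 77 61 85]
Op 8: note_on(88): all voices busy, STEAL voice 1 (pitch 86, oldest) -> assign | voices=[72 88 76 77 61 85]
Op 9: note_on(60): all voices busy, STEAL voice 2 (pitch 76, oldest) -> assign | voices=[72 88 60 77 61 85]
Op 10: note_on(66): all voices busy, STEAL voice 3 (pitch 77, oldest) -> assign | voices=[72 88 60 66 61 85]

Answer: 72 88 60 66 61 85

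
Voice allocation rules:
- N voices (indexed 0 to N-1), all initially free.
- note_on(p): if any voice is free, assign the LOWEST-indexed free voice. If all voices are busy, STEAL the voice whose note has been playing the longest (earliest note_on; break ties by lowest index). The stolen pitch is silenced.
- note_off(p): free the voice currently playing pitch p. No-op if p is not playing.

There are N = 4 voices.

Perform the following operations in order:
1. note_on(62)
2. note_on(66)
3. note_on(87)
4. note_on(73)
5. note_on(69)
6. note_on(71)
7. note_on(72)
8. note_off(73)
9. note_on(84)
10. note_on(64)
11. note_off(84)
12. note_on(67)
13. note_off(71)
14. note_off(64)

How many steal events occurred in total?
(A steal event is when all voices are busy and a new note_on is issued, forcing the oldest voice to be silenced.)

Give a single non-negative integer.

Answer: 4

Derivation:
Op 1: note_on(62): voice 0 is free -> assigned | voices=[62 - - -]
Op 2: note_on(66): voice 1 is free -> assigned | voices=[62 66 - -]
Op 3: note_on(87): voice 2 is free -> assigned | voices=[62 66 87 -]
Op 4: note_on(73): voice 3 is free -> assigned | voices=[62 66 87 73]
Op 5: note_on(69): all voices busy, STEAL voice 0 (pitch 62, oldest) -> assign | voices=[69 66 87 73]
Op 6: note_on(71): all voices busy, STEAL voice 1 (pitch 66, oldest) -> assign | voices=[69 71 87 73]
Op 7: note_on(72): all voices busy, STEAL voice 2 (pitch 87, oldest) -> assign | voices=[69 71 72 73]
Op 8: note_off(73): free voice 3 | voices=[69 71 72 -]
Op 9: note_on(84): voice 3 is free -> assigned | voices=[69 71 72 84]
Op 10: note_on(64): all voices busy, STEAL voice 0 (pitch 69, oldest) -> assign | voices=[64 71 72 84]
Op 11: note_off(84): free voice 3 | voices=[64 71 72 -]
Op 12: note_on(67): voice 3 is free -> assigned | voices=[64 71 72 67]
Op 13: note_off(71): free voice 1 | voices=[64 - 72 67]
Op 14: note_off(64): free voice 0 | voices=[- - 72 67]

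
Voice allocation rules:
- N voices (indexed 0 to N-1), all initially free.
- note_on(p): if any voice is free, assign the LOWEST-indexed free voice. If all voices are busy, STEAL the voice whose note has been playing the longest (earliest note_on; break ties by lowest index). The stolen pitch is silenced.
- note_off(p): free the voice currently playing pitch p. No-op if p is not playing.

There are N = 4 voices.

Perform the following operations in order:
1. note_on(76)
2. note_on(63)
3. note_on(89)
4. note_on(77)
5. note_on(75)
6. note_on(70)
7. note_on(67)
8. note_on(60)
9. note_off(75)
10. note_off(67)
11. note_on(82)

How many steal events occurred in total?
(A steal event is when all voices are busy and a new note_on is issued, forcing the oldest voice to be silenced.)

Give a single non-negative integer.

Op 1: note_on(76): voice 0 is free -> assigned | voices=[76 - - -]
Op 2: note_on(63): voice 1 is free -> assigned | voices=[76 63 - -]
Op 3: note_on(89): voice 2 is free -> assigned | voices=[76 63 89 -]
Op 4: note_on(77): voice 3 is free -> assigned | voices=[76 63 89 77]
Op 5: note_on(75): all voices busy, STEAL voice 0 (pitch 76, oldest) -> assign | voices=[75 63 89 77]
Op 6: note_on(70): all voices busy, STEAL voice 1 (pitch 63, oldest) -> assign | voices=[75 70 89 77]
Op 7: note_on(67): all voices busy, STEAL voice 2 (pitch 89, oldest) -> assign | voices=[75 70 67 77]
Op 8: note_on(60): all voices busy, STEAL voice 3 (pitch 77, oldest) -> assign | voices=[75 70 67 60]
Op 9: note_off(75): free voice 0 | voices=[- 70 67 60]
Op 10: note_off(67): free voice 2 | voices=[- 70 - 60]
Op 11: note_on(82): voice 0 is free -> assigned | voices=[82 70 - 60]

Answer: 4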